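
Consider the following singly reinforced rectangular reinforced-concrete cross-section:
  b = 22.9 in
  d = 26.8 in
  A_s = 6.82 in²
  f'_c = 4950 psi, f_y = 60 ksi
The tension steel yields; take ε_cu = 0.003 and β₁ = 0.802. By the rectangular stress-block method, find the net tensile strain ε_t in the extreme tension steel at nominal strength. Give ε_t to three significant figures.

a = A_s f_y/(0.85 f'_c b) = 4.247 in.
β₁ = 0.802, so c = a/β₁ = 4.247/0.802 = 5.296 in.
From the linear strain diagram with ε_cu = 0.003: ε_t = 0.003 (d − c)/c = 0.003 × (26.8 − 5.296)/5.296 = 0.0122.
Since ε_t ≥ 0.005, the section is tension-controlled.

ε_t ≈ 0.0122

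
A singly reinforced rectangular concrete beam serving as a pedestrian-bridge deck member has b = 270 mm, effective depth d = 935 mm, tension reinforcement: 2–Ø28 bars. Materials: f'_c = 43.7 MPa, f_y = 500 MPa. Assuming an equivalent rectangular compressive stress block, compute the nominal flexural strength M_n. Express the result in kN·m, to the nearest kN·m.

M_n ≈ 557 kN·m

A_s = 2 × 616 = 1232 mm².
T = A_s f_y = 1232 × 500 = 616000 N = 616 kN.
From C = T: a = T/(0.85 f'_c b) = 616000/(0.85 × 43.7 × 270) = 61.42 mm.
M_n = T(d − a/2) = 616 kN × (935 − 30.71) mm = 557.04 kN·m.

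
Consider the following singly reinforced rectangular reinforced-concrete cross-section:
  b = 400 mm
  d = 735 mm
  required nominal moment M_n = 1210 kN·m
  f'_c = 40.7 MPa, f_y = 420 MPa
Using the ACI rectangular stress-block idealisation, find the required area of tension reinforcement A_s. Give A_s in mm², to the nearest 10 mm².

With M_n = 0.85 f'_c a b (d − a/2), solve the quadratic for a:
a = d − √(d² − 2M_n/(0.85 f'_c b)) = 735 − √(735² − 2 × 1210×10⁶/(0.85 × 40.7 × 400)) = 130.56 mm.
A_s = 0.85 f'_c a b / f_y = 0.85 × 40.7 × 130.56 × 400 / 420 = 4301.6 mm².

A_s ≈ 4300 mm²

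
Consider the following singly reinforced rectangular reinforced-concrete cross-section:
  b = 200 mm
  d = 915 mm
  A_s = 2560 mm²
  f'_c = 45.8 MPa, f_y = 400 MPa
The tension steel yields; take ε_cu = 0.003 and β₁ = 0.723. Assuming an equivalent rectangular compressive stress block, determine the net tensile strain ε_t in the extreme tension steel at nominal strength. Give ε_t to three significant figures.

a = A_s f_y/(0.85 f'_c b) = 131.52 mm.
β₁ = 0.723, so c = a/β₁ = 131.52/0.723 = 181.91 mm.
From the linear strain diagram with ε_cu = 0.003: ε_t = 0.003 (d − c)/c = 0.003 × (915 − 181.91)/181.91 = 0.0121.
Since ε_t ≥ 0.005, the section is tension-controlled.

ε_t ≈ 0.0121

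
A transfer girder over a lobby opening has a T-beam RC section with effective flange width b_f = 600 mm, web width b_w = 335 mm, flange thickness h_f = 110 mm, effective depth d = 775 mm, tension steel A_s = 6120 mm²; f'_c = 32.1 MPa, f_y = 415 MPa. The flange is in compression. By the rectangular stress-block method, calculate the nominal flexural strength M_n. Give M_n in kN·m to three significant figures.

Tension: T = A_s f_y = 6120 × 415 = 2539800 N.
Try a within the flange: a = T/(0.85 f'_c b_f) = 2539800/(0.85 × 32.1 × 600) = 155.14 mm.
a = 155.14 > h_f = 110 mm: the block extends into the web. Split into flange-overhang and web parts.
C_f = 0.85 f'_c (b_f − b_w) h_f = 0.85 × 32.1 × (600 − 335) × 110 = 795358 N.
Remaining web compression depth: a_w = (T − C_f)/(0.85 f'_c b_w) = (2539800 − 795358)/(0.85 × 32.1 × 335) = 190.85 mm.
M_n = C_f(d − h_f/2) + (T − C_f)(d − a_w/2) = 795358 × (775 − 55) + 1744442 × (775 − 95.425) = 572.66 + 1185.48 = 1758.14 × 10⁶ N·mm.
M_n = 1758.14 kN·m.

M_n ≈ 1760 kN·m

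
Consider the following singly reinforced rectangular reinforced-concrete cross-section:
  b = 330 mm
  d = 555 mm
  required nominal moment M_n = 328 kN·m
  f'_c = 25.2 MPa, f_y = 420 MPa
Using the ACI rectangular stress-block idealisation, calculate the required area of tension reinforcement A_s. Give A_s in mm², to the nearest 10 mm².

A_s ≈ 1530 mm²

With M_n = 0.85 f'_c a b (d − a/2), solve the quadratic for a:
a = d − √(d² − 2M_n/(0.85 f'_c b)) = 555 − √(555² − 2 × 328×10⁶/(0.85 × 25.2 × 330)) = 91.08 mm.
A_s = 0.85 f'_c a b / f_y = 0.85 × 25.2 × 91.08 × 330 / 420 = 1532.9 mm².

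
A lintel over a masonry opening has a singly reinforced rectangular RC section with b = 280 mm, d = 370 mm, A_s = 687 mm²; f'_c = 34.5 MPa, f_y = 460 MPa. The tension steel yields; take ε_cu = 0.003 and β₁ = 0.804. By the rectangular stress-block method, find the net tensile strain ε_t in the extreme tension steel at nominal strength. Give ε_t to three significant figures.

ε_t ≈ 0.0202

a = A_s f_y/(0.85 f'_c b) = 38.49 mm.
β₁ = 0.804, so c = a/β₁ = 38.49/0.804 = 47.87 mm.
From the linear strain diagram with ε_cu = 0.003: ε_t = 0.003 (d − c)/c = 0.003 × (370 − 47.87)/47.87 = 0.0202.
Since ε_t ≥ 0.005, the section is tension-controlled.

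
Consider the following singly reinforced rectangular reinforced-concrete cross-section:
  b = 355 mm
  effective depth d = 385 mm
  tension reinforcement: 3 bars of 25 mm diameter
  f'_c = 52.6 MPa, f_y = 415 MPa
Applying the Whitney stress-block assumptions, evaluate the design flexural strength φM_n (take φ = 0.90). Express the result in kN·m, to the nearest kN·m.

φM_n ≈ 201 kN·m

A_s = 3 × 491 = 1473 mm².
T = A_s f_y = 1473 × 415 = 611295 N = 611.295 kN.
From C = T: a = T/(0.85 f'_c b) = 611295/(0.85 × 52.6 × 355) = 38.51 mm.
M_n = T(d − a/2) = 611.295 kN × (385 − 19.255) mm = 223.58 kN·m.
φM_n = 0.90 × 223.58 = 201.22 kN·m.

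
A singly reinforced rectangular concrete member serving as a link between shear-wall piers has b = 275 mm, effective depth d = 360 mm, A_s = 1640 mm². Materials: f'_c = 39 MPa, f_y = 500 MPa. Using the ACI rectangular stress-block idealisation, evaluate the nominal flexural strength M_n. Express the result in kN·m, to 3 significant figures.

M_n ≈ 258 kN·m

T = A_s f_y = 1640 × 500 = 820000 N = 820 kN.
From C = T: a = T/(0.85 f'_c b) = 820000/(0.85 × 39 × 275) = 89.95 mm.
M_n = T(d − a/2) = 820 kN × (360 − 44.975) mm = 258.32 kN·m.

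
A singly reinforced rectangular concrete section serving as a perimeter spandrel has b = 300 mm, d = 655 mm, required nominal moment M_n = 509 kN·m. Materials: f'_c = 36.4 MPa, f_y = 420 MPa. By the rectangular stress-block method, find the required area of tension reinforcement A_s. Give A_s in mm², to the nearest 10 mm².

With M_n = 0.85 f'_c a b (d − a/2), solve the quadratic for a:
a = d − √(d² − 2M_n/(0.85 f'_c b)) = 655 − √(655² − 2 × 509×10⁶/(0.85 × 36.4 × 300)) = 89.89 mm.
A_s = 0.85 f'_c a b / f_y = 0.85 × 36.4 × 89.89 × 300 / 420 = 1986.6 mm².

A_s ≈ 1990 mm²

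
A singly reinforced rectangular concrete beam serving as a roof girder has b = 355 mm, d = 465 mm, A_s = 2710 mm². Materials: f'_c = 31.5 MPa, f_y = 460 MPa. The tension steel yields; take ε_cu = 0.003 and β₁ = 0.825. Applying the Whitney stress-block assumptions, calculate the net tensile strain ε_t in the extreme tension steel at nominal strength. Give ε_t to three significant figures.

a = A_s f_y/(0.85 f'_c b) = 131.15 mm.
β₁ = 0.825, so c = a/β₁ = 131.15/0.825 = 158.97 mm.
From the linear strain diagram with ε_cu = 0.003: ε_t = 0.003 (d − c)/c = 0.003 × (465 − 158.97)/158.97 = 0.00578.
Since ε_t ≥ 0.005, the section is tension-controlled.

ε_t ≈ 0.00578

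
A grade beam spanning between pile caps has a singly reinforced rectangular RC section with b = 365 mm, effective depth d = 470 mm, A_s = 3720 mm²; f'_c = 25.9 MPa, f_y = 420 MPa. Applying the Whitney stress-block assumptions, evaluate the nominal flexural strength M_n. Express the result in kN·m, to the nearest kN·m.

M_n ≈ 582 kN·m

T = A_s f_y = 3720 × 420 = 1562400 N = 1562.4 kN.
From C = T: a = T/(0.85 f'_c b) = 1562400/(0.85 × 25.9 × 365) = 194.44 mm.
M_n = T(d − a/2) = 1562.4 kN × (470 − 97.22) mm = 582.43 kN·m.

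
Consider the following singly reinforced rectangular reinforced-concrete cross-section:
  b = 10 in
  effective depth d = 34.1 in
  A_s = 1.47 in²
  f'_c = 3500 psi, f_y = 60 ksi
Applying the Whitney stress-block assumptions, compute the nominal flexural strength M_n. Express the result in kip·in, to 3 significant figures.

T = A_s f_y = 1.47 × 60 = 88.2 kips.
a = T/(0.85 f'_c b) = 88.2/(0.85 × 3.5 × 10) = 2.965 in.
M_n = T(d − a/2) = 88.2 × (34.1 − 1.4825) = 2876.9 kip·in.

M_n ≈ 2880 kip·in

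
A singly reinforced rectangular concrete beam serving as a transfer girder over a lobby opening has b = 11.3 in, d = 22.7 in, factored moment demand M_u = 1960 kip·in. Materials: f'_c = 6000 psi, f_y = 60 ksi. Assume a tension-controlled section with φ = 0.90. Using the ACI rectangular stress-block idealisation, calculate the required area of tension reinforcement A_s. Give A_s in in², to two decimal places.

M_n = M_u/φ = 1960/0.90 = 2177.78 kip·in.
From M_n = 0.85 f'_c a b (d − a/2):
a = d − √(d² − 2M_n/(0.85 f'_c b)) = 22.7 − √(22.7² − 2 × 2177.78/(0.85 × 6 × 11.3)) = 1.731 in.
A_s = 0.85 f'_c a b / f_y = 0.85 × 6 × 1.731 × 11.3 / 60 = 1.663 in².

A_s ≈ 1.66 in²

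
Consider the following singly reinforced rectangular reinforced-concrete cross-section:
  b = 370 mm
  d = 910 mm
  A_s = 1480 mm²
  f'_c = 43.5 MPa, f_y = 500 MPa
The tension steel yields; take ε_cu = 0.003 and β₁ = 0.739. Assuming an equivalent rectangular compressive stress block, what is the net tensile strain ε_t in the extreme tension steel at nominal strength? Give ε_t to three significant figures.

a = A_s f_y/(0.85 f'_c b) = 54.09 mm.
β₁ = 0.739, so c = a/β₁ = 54.09/0.739 = 73.19 mm.
From the linear strain diagram with ε_cu = 0.003: ε_t = 0.003 (d − c)/c = 0.003 × (910 − 73.19)/73.19 = 0.0343.
Since ε_t ≥ 0.005, the section is tension-controlled.

ε_t ≈ 0.0343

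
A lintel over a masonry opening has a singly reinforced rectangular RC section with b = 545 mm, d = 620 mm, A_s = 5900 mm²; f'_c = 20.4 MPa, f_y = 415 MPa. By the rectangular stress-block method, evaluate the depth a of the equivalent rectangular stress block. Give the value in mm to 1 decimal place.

T = A_s f_y = 5900 × 415 = 2448500 N = 2448.5 kN.
Setting C = 0.85 f'_c a b equal to T: a = 2448500/(0.85 × 20.4 × 545) = 259.1 mm.

a ≈ 259.1 mm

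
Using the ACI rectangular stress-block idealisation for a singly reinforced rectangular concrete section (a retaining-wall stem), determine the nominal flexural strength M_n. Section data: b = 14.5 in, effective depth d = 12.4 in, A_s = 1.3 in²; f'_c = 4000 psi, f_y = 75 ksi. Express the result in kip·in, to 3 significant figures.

T = A_s f_y = 1.3 × 75 = 97.5 kips.
a = T/(0.85 f'_c b) = 97.5/(0.85 × 4 × 14.5) = 1.978 in.
M_n = T(d − a/2) = 97.5 × (12.4 − 0.989) = 1112.6 kip·in.

M_n ≈ 1110 kip·in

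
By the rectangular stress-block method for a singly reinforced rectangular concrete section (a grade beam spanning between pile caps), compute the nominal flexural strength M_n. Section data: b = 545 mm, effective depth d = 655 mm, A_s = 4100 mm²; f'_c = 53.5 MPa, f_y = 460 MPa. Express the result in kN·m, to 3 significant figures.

M_n ≈ 1160 kN·m

T = A_s f_y = 4100 × 460 = 1886000 N = 1886 kN.
From C = T: a = T/(0.85 f'_c b) = 1886000/(0.85 × 53.5 × 545) = 76.10 mm.
M_n = T(d − a/2) = 1886 kN × (655 − 38.05) mm = 1163.57 kN·m.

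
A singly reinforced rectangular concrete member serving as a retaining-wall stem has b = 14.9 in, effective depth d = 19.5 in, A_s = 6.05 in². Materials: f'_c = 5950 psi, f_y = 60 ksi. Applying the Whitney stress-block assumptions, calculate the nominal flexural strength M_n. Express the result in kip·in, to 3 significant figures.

T = A_s f_y = 6.05 × 60 = 363 kips.
a = T/(0.85 f'_c b) = 363/(0.85 × 5.95 × 14.9) = 4.817 in.
M_n = T(d − a/2) = 363 × (19.5 − 2.4085) = 6204.2 kip·in.

M_n ≈ 6200 kip·in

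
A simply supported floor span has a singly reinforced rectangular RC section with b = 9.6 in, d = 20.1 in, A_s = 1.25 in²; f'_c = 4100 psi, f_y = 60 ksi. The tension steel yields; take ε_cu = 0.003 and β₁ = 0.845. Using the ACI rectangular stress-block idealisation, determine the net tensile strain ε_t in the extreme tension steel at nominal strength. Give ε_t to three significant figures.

a = A_s f_y/(0.85 f'_c b) = 2.242 in.
β₁ = 0.845, so c = a/β₁ = 2.242/0.845 = 2.653 in.
From the linear strain diagram with ε_cu = 0.003: ε_t = 0.003 (d − c)/c = 0.003 × (20.1 − 2.653)/2.653 = 0.0197.
Since ε_t ≥ 0.005, the section is tension-controlled.

ε_t ≈ 0.0197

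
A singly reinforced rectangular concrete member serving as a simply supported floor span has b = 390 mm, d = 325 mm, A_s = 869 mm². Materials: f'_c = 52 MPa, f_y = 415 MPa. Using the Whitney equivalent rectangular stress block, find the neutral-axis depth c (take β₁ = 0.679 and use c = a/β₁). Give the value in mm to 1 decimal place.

c ≈ 30.8 mm

T = A_s f_y = 869 × 415 = 360635 N = 360.635 kN.
Setting C = 0.85 f'_c a b equal to T: a = 360635/(0.85 × 52 × 390) = 20.921 mm.
With β₁ = 0.679, c = a/β₁ = 20.921/0.679 = 30.8 mm.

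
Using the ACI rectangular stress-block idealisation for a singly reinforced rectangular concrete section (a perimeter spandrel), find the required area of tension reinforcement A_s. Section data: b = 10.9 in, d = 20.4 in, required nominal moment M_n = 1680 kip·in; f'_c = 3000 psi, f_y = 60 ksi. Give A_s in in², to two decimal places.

A_s ≈ 1.49 in²

From M_n = 0.85 f'_c a b (d − a/2):
a = d − √(d² − 2M_n/(0.85 f'_c b)) = 20.4 − √(20.4² − 2 × 1680/(0.85 × 3 × 10.9)) = 3.216 in.
A_s = 0.85 f'_c a b / f_y = 0.85 × 3 × 3.216 × 10.9 / 60 = 1.490 in².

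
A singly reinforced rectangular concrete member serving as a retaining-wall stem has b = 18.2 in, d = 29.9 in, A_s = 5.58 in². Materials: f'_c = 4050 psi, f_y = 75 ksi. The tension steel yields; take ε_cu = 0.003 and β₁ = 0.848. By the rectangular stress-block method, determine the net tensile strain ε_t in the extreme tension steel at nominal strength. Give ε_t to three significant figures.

a = A_s f_y/(0.85 f'_c b) = 6.680 in.
β₁ = 0.848, so c = a/β₁ = 6.680/0.848 = 7.877 in.
From the linear strain diagram with ε_cu = 0.003: ε_t = 0.003 (d − c)/c = 0.003 × (29.9 − 7.877)/7.877 = 0.00839.
Since ε_t ≥ 0.005, the section is tension-controlled.

ε_t ≈ 0.00839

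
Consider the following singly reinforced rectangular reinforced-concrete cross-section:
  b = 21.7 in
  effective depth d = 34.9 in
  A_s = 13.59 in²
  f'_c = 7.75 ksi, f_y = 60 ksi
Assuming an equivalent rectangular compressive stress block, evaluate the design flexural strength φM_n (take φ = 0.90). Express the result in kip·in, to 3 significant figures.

T = A_s f_y = 13.59 × 60 = 815.4 kips.
a = T/(0.85 f'_c b) = 815.4/(0.85 × 7.75 × 21.7) = 5.704 in.
M_n = T(d − a/2) = 815.4 × (34.9 − 2.852) = 26131.9 kip·in.
φM_n = 0.90 × 26131.9 = 23518.7 kip·in.

φM_n ≈ 23500 kip·in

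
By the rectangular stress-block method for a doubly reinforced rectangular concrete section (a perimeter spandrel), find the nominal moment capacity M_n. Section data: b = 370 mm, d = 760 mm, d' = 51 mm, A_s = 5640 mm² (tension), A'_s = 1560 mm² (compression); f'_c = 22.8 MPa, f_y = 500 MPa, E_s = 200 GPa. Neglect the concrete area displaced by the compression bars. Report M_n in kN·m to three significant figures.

M_n ≈ 1810 kN·m

Assume both tension and compression steel yield.
Net tension couple steel: A_s − A'_s = 4080 mm².
a = (A_s − A'_s) f_y / (0.85 f'_c b) = 2040000/(0.85 × 22.8 × 370) = 284.50 mm.
c = a/β₁ = 284.50/0.85 = 334.71 mm; ε'_s = 0.003(c − d')/c = 0.0025 ≥ f_y/E_s = 0.0025, so compression steel does yield.
M_n = (A_s − A'_s) f_y (d − a/2) + A'_s f_y (d − d') = [2040000 × (760 − 142.25) + 780000 × (760 − 51)] × 10⁻⁶ = 1260.21 + 553.02 = 1813.23 kN·m.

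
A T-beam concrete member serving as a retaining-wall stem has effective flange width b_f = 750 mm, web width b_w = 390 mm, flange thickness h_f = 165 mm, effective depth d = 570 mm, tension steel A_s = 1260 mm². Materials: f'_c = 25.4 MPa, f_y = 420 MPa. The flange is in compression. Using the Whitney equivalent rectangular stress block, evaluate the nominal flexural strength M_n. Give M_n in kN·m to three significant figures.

Tension: T = A_s f_y = 1260 × 420 = 529200 N.
Try a within the flange: a = T/(0.85 f'_c b_f) = 529200/(0.85 × 25.4 × 750) = 32.68 mm.
Since a = 32.68 ≤ h_f = 165 mm, the stress block lies entirely in the flange; analyse as a rectangular beam of width b_f.
M_n = T(d − a/2) = 529200 × (570 − 16.34) = 293.00 × 10⁶ N·mm.
M_n = 293.00 kN·m.

M_n ≈ 293 kN·m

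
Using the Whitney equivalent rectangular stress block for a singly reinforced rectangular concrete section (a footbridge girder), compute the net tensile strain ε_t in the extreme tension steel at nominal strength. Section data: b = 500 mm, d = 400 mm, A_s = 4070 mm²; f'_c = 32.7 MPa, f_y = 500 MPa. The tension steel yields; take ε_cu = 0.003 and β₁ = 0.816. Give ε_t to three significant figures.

ε_t ≈ 0.00369

a = A_s f_y/(0.85 f'_c b) = 146.43 mm.
β₁ = 0.816, so c = a/β₁ = 146.43/0.816 = 179.45 mm.
From the linear strain diagram with ε_cu = 0.003: ε_t = 0.003 (d − c)/c = 0.003 × (400 − 179.45)/179.45 = 0.00369.
ε_t < 0.004 — the section is over-reinforced for flexure under ACI limits.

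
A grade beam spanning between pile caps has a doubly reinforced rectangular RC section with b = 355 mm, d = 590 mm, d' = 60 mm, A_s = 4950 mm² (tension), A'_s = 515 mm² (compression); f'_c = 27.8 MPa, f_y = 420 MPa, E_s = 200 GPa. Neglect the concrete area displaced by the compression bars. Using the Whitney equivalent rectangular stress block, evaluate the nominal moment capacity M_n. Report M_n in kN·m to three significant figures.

M_n ≈ 1010 kN·m

Assume both tension and compression steel yield.
Net tension couple steel: A_s − A'_s = 4435 mm².
a = (A_s − A'_s) f_y / (0.85 f'_c b) = 1862700/(0.85 × 27.8 × 355) = 222.05 mm.
c = a/β₁ = 222.05/0.85 = 261.24 mm; ε'_s = 0.003(c − d')/c = 0.0023 ≥ f_y/E_s = 0.0021, so compression steel does yield.
M_n = (A_s − A'_s) f_y (d − a/2) + A'_s f_y (d − d') = [1862700 × (590 − 111.025) + 216300 × (590 − 60)] × 10⁻⁶ = 892.19 + 114.64 = 1006.83 kN·m.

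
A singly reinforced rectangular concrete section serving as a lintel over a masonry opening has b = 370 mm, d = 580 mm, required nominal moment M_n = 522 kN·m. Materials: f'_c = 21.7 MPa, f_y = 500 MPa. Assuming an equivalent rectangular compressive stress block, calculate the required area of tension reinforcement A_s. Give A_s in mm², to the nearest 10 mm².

A_s ≈ 2070 mm²

With M_n = 0.85 f'_c a b (d − a/2), solve the quadratic for a:
a = d − √(d² − 2M_n/(0.85 f'_c b)) = 580 − √(580² − 2 × 522×10⁶/(0.85 × 21.7 × 370)) = 151.72 mm.
A_s = 0.85 f'_c a b / f_y = 0.85 × 21.7 × 151.72 × 370 / 500 = 2070.9 mm².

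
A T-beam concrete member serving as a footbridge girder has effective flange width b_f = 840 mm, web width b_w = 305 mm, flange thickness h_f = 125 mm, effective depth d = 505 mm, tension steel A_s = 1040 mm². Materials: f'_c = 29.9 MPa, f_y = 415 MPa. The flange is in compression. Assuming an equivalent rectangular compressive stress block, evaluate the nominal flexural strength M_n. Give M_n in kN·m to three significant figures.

Tension: T = A_s f_y = 1040 × 415 = 431600 N.
Try a within the flange: a = T/(0.85 f'_c b_f) = 431600/(0.85 × 29.9 × 840) = 20.22 mm.
Since a = 20.22 ≤ h_f = 125 mm, the stress block lies entirely in the flange; analyse as a rectangular beam of width b_f.
M_n = T(d − a/2) = 431600 × (505 − 10.11) = 213.59 × 10⁶ N·mm.
M_n = 213.59 kN·m.

M_n ≈ 214 kN·m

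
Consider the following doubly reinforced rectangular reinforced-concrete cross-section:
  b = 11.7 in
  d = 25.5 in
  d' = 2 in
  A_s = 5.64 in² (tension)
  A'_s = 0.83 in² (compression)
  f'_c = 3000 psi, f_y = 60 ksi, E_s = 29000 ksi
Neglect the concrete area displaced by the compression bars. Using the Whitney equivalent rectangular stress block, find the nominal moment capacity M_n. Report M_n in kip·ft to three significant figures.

Assume both steels yield.
a = (A_s − A'_s) f_y/(0.85 f'_c b) = (5.64 − 0.83) × 60/(0.85 × 3 × 11.7) = 9.673 in.
c = a/β₁ = 9.673/0.85 = 11.380 in; ε'_s = 0.003(c − d')/c = 0.0025 ≥ ε_y = 0.0021, so the compression steel yields.
M_n = (A_s − A'_s) f_y (d − a/2) + A'_s f_y (d − d') = 288.6 × (25.5 − 4.8365) + 49.8 × (25.5 − 2) = 5963.5 + 1170.3 = 7133.8 kip·in = 7133.8/12 = 594.48 kip·ft.

M_n ≈ 594 kip·ft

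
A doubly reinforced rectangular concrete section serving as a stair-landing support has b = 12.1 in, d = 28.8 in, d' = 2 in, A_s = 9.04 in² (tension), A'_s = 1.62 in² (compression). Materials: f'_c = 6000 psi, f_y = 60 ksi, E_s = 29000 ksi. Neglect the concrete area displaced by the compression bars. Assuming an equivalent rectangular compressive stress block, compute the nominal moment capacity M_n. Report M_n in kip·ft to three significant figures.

Assume both steels yield.
a = (A_s − A'_s) f_y/(0.85 f'_c b) = (9.04 − 1.62) × 60/(0.85 × 6 × 12.1) = 7.214 in.
c = a/β₁ = 7.214/0.75 = 9.619 in; ε'_s = 0.003(c − d')/c = 0.0024 ≥ ε_y = 0.0021, so the compression steel yields.
M_n = (A_s − A'_s) f_y (d − a/2) + A'_s f_y (d − d') = 445.2 × (28.8 − 3.607) + 97.2 × (28.8 − 2) = 11215.9 + 2605.0 = 13820.9 kip·in = 13820.9/12 = 1151.74 kip·ft.

M_n ≈ 1150 kip·ft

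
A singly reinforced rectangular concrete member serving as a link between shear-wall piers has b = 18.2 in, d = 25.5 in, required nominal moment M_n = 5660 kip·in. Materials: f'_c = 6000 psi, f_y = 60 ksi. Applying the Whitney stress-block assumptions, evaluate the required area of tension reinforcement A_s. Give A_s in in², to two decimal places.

A_s ≈ 3.89 in²

From M_n = 0.85 f'_c a b (d − a/2):
a = d − √(d² − 2M_n/(0.85 f'_c b)) = 25.5 − √(25.5² − 2 × 5660/(0.85 × 6 × 18.2)) = 2.515 in.
A_s = 0.85 f'_c a b / f_y = 0.85 × 6 × 2.515 × 18.2 / 60 = 3.891 in².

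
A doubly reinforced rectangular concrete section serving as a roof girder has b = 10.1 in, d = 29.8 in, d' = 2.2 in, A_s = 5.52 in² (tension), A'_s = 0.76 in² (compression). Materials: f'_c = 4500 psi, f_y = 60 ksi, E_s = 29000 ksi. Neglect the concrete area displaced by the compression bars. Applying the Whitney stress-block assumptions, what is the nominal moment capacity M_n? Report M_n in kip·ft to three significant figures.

M_n ≈ 726 kip·ft

Assume both steels yield.
a = (A_s − A'_s) f_y/(0.85 f'_c b) = (5.52 − 0.76) × 60/(0.85 × 4.5 × 10.1) = 7.393 in.
c = a/β₁ = 7.393/0.825 = 8.961 in; ε'_s = 0.003(c − d')/c = 0.0023 ≥ ε_y = 0.0021, so the compression steel yields.
M_n = (A_s − A'_s) f_y (d − a/2) + A'_s f_y (d − d') = 285.6 × (29.8 − 3.6965) + 45.6 × (29.8 − 2.2) = 7455.2 + 1258.6 = 8713.8 kip·in = 8713.8/12 = 726.15 kip·ft.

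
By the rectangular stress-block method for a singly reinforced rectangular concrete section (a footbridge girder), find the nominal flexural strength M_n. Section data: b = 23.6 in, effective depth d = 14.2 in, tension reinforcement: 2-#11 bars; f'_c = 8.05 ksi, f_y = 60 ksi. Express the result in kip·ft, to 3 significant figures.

A_s = 2 × 1.56 = 3.12 in².
T = A_s f_y = 3.12 × 60 = 187.2 kips.
a = T/(0.85 f'_c b) = 187.2/(0.85 × 8.05 × 23.6) = 1.159 in.
M_n = T(d − a/2) = 187.2 × (14.2 − 0.5795) = 2549.8 kip·in = 2549.8/12 = 212.48 kip·ft.

M_n ≈ 212 kip·ft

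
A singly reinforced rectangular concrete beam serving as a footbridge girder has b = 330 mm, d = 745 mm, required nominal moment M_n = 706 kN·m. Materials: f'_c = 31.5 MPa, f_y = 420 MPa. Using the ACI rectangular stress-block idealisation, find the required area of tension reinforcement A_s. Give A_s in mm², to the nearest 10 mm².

A_s ≈ 2450 mm²

With M_n = 0.85 f'_c a b (d − a/2), solve the quadratic for a:
a = d − √(d² − 2M_n/(0.85 f'_c b)) = 745 − √(745² − 2 × 706×10⁶/(0.85 × 31.5 × 330)) = 116.34 mm.
A_s = 0.85 f'_c a b / f_y = 0.85 × 31.5 × 116.34 × 330 / 420 = 2447.5 mm².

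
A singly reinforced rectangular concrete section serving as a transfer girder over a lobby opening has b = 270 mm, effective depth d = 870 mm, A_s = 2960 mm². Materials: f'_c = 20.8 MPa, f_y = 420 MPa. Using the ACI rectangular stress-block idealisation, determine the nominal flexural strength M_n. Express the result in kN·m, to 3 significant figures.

M_n ≈ 920 kN·m

T = A_s f_y = 2960 × 420 = 1243200 N = 1243.2 kN.
From C = T: a = T/(0.85 f'_c b) = 1243200/(0.85 × 20.8 × 270) = 260.43 mm.
M_n = T(d − a/2) = 1243.2 kN × (870 − 130.215) mm = 919.70 kN·m.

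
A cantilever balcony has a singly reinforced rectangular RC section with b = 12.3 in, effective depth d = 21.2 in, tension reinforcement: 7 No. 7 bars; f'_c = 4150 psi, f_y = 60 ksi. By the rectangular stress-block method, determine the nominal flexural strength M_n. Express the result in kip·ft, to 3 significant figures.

M_n ≈ 384 kip·ft

A_s = 7 × 0.6 = 4.2 in².
T = A_s f_y = 4.2 × 60 = 252 kips.
a = T/(0.85 f'_c b) = 252/(0.85 × 4.15 × 12.3) = 5.808 in.
M_n = T(d − a/2) = 252 × (21.2 − 2.904) = 4610.6 kip·in = 4610.6/12 = 384.22 kip·ft.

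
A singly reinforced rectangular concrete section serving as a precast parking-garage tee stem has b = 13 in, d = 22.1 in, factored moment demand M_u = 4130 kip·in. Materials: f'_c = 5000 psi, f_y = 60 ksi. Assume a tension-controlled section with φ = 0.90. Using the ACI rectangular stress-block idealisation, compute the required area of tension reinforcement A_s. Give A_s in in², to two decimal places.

M_n = M_u/φ = 4130/0.90 = 4588.89 kip·in.
From M_n = 0.85 f'_c a b (d − a/2):
a = d − √(d² − 2M_n/(0.85 f'_c b)) = 22.1 − √(22.1² − 2 × 4588.89/(0.85 × 5 × 13)) = 4.147 in.
A_s = 0.85 f'_c a b / f_y = 0.85 × 5 × 4.147 × 13 / 60 = 3.819 in².

A_s ≈ 3.82 in²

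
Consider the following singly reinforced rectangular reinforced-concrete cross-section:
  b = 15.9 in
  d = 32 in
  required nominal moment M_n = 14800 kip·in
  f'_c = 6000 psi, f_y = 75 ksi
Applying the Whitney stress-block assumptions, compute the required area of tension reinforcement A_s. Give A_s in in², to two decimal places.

A_s ≈ 6.84 in²

From M_n = 0.85 f'_c a b (d − a/2):
a = d − √(d² − 2M_n/(0.85 f'_c b)) = 32 − √(32² − 2 × 14800/(0.85 × 6 × 15.9)) = 6.330 in.
A_s = 0.85 f'_c a b / f_y = 0.85 × 6 × 6.330 × 15.9 / 75 = 6.844 in².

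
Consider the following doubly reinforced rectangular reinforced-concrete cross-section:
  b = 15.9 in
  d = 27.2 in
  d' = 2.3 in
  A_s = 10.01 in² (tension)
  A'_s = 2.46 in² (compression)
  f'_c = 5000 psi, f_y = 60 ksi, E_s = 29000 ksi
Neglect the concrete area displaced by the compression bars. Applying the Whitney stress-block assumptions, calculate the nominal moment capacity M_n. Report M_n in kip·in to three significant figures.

M_n ≈ 14500 kip·in

Assume both steels yield.
a = (A_s − A'_s) f_y/(0.85 f'_c b) = (10.01 − 2.46) × 60/(0.85 × 5 × 15.9) = 6.704 in.
c = a/β₁ = 6.704/0.8 = 8.380 in; ε'_s = 0.003(c − d')/c = 0.0022 ≥ ε_y = 0.0021, so the compression steel yields.
M_n = (A_s − A'_s) f_y (d − a/2) + A'_s f_y (d − d') = 453 × (27.2 − 3.352) + 147.6 × (27.2 − 2.3) = 10803.1 + 3675.2 = 14478.3 kip·in.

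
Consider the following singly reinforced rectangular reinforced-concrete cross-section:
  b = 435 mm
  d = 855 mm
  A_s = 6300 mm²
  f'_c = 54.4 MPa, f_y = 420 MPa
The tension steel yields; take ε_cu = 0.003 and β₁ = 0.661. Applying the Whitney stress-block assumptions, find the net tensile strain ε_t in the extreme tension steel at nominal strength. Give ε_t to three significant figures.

a = A_s f_y/(0.85 f'_c b) = 131.55 mm.
β₁ = 0.661, so c = a/β₁ = 131.55/0.661 = 199.02 mm.
From the linear strain diagram with ε_cu = 0.003: ε_t = 0.003 (d − c)/c = 0.003 × (855 − 199.02)/199.02 = 0.00989.
Since ε_t ≥ 0.005, the section is tension-controlled.

ε_t ≈ 0.00989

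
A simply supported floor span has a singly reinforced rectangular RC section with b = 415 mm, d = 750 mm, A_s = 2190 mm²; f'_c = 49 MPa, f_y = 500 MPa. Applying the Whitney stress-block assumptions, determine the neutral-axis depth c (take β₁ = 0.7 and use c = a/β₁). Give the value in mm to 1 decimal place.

c ≈ 90.5 mm

T = A_s f_y = 2190 × 500 = 1095000 N = 1095 kN.
Setting C = 0.85 f'_c a b equal to T: a = 1095000/(0.85 × 49 × 415) = 63.351 mm.
With β₁ = 0.7, c = a/β₁ = 63.351/0.7 = 90.5 mm.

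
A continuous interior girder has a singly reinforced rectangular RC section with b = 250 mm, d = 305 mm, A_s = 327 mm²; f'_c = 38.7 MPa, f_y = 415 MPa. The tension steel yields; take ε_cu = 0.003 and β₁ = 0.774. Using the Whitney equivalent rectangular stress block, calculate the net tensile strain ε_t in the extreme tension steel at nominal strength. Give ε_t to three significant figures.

ε_t ≈ 0.0399

a = A_s f_y/(0.85 f'_c b) = 16.50 mm.
β₁ = 0.774, so c = a/β₁ = 16.50/0.774 = 21.32 mm.
From the linear strain diagram with ε_cu = 0.003: ε_t = 0.003 (d − c)/c = 0.003 × (305 − 21.32)/21.32 = 0.0399.
Since ε_t ≥ 0.005, the section is tension-controlled.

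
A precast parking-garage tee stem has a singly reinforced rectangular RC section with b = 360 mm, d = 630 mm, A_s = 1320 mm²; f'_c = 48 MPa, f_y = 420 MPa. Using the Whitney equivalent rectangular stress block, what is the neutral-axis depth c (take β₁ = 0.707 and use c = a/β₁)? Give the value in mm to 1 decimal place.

c ≈ 53.4 mm

T = A_s f_y = 1320 × 420 = 554400 N = 554.4 kN.
Setting C = 0.85 f'_c a b equal to T: a = 554400/(0.85 × 48 × 360) = 37.745 mm.
With β₁ = 0.707, c = a/β₁ = 37.745/0.707 = 53.4 mm.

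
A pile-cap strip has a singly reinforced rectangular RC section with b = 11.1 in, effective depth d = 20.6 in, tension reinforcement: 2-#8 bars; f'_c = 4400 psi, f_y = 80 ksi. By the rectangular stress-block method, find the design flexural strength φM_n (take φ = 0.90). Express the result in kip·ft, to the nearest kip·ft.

A_s = 2 × 0.79 = 1.58 in².
T = A_s f_y = 1.58 × 80 = 126.4 kips.
a = T/(0.85 f'_c b) = 126.4/(0.85 × 4.4 × 11.1) = 3.045 in.
M_n = T(d − a/2) = 126.4 × (20.6 − 1.5225) = 2411.4 kip·in = 2411.4/12 = 200.95 kip·ft.
φM_n = 0.90 × 200.95 = 180.86 kip·ft.

φM_n ≈ 181 kip·ft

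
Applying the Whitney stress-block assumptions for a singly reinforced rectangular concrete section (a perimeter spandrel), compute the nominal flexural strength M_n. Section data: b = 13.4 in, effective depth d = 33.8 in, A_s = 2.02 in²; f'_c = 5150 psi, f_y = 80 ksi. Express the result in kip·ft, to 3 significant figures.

T = A_s f_y = 2.02 × 80 = 161.6 kips.
a = T/(0.85 f'_c b) = 161.6/(0.85 × 5.15 × 13.4) = 2.755 in.
M_n = T(d − a/2) = 161.6 × (33.8 − 1.3775) = 5239.5 kip·in = 5239.5/12 = 436.63 kip·ft.

M_n ≈ 437 kip·ft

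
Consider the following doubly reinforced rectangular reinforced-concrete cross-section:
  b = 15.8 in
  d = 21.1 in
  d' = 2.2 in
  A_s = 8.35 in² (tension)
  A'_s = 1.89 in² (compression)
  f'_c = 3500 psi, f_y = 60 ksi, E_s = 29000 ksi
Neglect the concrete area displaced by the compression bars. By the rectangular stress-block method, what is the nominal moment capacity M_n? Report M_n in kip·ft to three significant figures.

M_n ≈ 727 kip·ft

Assume both steels yield.
a = (A_s − A'_s) f_y/(0.85 f'_c b) = (8.35 − 1.89) × 60/(0.85 × 3.5 × 15.8) = 8.246 in.
c = a/β₁ = 8.246/0.85 = 9.701 in; ε'_s = 0.003(c − d')/c = 0.0023 ≥ ε_y = 0.0021, so the compression steel yields.
M_n = (A_s − A'_s) f_y (d − a/2) + A'_s f_y (d − d') = 387.6 × (21.1 − 4.123) + 113.4 × (21.1 − 2.2) = 6580.3 + 2143.3 = 8723.6 kip·in = 8723.6/12 = 726.97 kip·ft.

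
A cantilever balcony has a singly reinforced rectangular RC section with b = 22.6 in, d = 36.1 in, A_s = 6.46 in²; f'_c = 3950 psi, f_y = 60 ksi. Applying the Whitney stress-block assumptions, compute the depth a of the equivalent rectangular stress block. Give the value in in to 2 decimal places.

a ≈ 5.11 in

T = A_s f_y = 6.46 × 60 = 387.6 kips.
a = T/(0.85 f'_c b) = 387.6/(0.85 × 3.95 × 22.6) = 5.11 in.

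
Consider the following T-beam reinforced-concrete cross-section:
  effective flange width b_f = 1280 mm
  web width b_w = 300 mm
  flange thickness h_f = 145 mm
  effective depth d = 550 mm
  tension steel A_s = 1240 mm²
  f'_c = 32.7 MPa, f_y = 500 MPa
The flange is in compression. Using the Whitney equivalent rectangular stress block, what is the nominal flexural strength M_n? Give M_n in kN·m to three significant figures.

Tension: T = A_s f_y = 1240 × 500 = 620000 N.
Try a within the flange: a = T/(0.85 f'_c b_f) = 620000/(0.85 × 32.7 × 1280) = 17.43 mm.
Since a = 17.43 ≤ h_f = 145 mm, the stress block lies entirely in the flange; analyse as a rectangular beam of width b_f.
M_n = T(d − a/2) = 620000 × (550 − 8.715) = 335.60 × 10⁶ N·mm.
M_n = 335.60 kN·m.

M_n ≈ 336 kN·m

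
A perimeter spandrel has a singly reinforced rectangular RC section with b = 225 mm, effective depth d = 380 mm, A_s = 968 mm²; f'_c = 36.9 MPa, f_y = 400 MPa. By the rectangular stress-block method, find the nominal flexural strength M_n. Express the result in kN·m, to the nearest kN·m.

M_n ≈ 137 kN·m

T = A_s f_y = 968 × 400 = 387200 N = 387.2 kN.
From C = T: a = T/(0.85 f'_c b) = 387200/(0.85 × 36.9 × 225) = 54.87 mm.
M_n = T(d − a/2) = 387.2 kN × (380 − 27.435) mm = 136.51 kN·m.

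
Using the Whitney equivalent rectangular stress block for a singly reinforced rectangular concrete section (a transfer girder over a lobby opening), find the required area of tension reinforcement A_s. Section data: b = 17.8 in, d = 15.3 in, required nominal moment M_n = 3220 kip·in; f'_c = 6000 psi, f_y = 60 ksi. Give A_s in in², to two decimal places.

A_s ≈ 3.82 in²

From M_n = 0.85 f'_c a b (d − a/2):
a = d − √(d² − 2M_n/(0.85 f'_c b)) = 15.3 − √(15.3² − 2 × 3220/(0.85 × 6 × 17.8)) = 2.527 in.
A_s = 0.85 f'_c a b / f_y = 0.85 × 6 × 2.527 × 17.8 / 60 = 3.823 in².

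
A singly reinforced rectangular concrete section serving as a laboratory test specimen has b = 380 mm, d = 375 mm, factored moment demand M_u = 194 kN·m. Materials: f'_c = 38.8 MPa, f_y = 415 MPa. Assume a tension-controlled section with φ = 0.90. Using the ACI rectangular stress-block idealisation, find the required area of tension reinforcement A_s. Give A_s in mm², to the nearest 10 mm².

M_n = M_u/φ = 194/0.90 = 215.556 kN·m.
With M_n = 0.85 f'_c a b (d − a/2), solve the quadratic for a:
a = d − √(d² − 2M_n/(0.85 f'_c b)) = 375 − √(375² − 2 × 215.556×10⁶/(0.85 × 38.8 × 380)) = 49.08 mm.
A_s = 0.85 f'_c a b / f_y = 0.85 × 38.8 × 49.08 × 380 / 415 = 1482.1 mm².

A_s ≈ 1480 mm²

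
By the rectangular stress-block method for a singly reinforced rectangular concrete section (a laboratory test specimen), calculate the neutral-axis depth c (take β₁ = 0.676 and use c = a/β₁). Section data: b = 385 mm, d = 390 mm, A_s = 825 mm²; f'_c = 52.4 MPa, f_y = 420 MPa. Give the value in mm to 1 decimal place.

T = A_s f_y = 825 × 420 = 346500 N = 346.5 kN.
Setting C = 0.85 f'_c a b equal to T: a = 346500/(0.85 × 52.4 × 385) = 20.207 mm.
With β₁ = 0.676, c = a/β₁ = 20.207/0.676 = 29.9 mm.

c ≈ 29.9 mm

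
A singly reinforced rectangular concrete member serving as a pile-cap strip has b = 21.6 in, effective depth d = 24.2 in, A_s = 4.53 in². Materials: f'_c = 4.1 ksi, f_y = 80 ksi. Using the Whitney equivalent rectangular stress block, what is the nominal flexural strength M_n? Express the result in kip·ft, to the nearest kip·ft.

M_n ≈ 658 kip·ft

T = A_s f_y = 4.53 × 80 = 362.4 kips.
a = T/(0.85 f'_c b) = 362.4/(0.85 × 4.1 × 21.6) = 4.814 in.
M_n = T(d − a/2) = 362.4 × (24.2 − 2.407) = 7897.8 kip·in = 7897.8/12 = 658.15 kip·ft.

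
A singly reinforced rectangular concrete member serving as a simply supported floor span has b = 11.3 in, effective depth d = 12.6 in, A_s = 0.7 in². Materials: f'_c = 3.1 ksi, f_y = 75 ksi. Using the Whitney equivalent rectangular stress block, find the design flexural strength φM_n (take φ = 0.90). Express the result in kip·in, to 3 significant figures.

T = A_s f_y = 0.7 × 75 = 52.5 kips.
a = T/(0.85 f'_c b) = 52.5/(0.85 × 3.1 × 11.3) = 1.763 in.
M_n = T(d − a/2) = 52.5 × (12.6 − 0.8815) = 615.2 kip·in.
φM_n = 0.90 × 615.2 = 553.7 kip·in.

φM_n ≈ 554 kip·in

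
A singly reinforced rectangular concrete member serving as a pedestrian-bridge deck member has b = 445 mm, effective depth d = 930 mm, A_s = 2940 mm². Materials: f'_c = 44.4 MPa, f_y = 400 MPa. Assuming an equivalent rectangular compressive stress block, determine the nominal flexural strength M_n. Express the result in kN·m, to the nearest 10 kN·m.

M_n ≈ 1050 kN·m

T = A_s f_y = 2940 × 400 = 1176000 N = 1176 kN.
From C = T: a = T/(0.85 f'_c b) = 1176000/(0.85 × 44.4 × 445) = 70.02 mm.
M_n = T(d − a/2) = 1176 kN × (930 − 35.01) mm = 1052.51 kN·m.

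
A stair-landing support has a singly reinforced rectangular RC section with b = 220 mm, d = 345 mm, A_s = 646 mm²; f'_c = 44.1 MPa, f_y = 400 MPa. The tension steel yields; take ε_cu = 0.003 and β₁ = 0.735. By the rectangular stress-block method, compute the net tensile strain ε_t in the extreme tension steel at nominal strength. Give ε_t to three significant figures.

ε_t ≈ 0.0213

a = A_s f_y/(0.85 f'_c b) = 31.33 mm.
β₁ = 0.735, so c = a/β₁ = 31.33/0.735 = 42.63 mm.
From the linear strain diagram with ε_cu = 0.003: ε_t = 0.003 (d − c)/c = 0.003 × (345 − 42.63)/42.63 = 0.0213.
Since ε_t ≥ 0.005, the section is tension-controlled.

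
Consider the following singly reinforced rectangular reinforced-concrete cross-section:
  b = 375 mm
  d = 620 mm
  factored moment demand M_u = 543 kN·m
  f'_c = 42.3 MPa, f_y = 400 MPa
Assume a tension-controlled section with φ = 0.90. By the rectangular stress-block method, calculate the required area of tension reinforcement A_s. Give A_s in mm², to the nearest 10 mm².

A_s ≈ 2590 mm²

M_n = M_u/φ = 543/0.90 = 603.333 kN·m.
With M_n = 0.85 f'_c a b (d − a/2), solve the quadratic for a:
a = d − √(d² − 2M_n/(0.85 f'_c b)) = 620 − √(620² − 2 × 603.333×10⁶/(0.85 × 42.3 × 375)) = 76.95 mm.
A_s = 0.85 f'_c a b / f_y = 0.85 × 42.3 × 76.95 × 375 / 400 = 2593.8 mm².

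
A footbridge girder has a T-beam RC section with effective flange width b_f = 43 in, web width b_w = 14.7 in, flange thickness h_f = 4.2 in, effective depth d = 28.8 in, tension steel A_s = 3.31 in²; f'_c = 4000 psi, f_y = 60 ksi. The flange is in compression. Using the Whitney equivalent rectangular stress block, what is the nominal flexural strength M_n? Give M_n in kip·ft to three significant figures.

M_n ≈ 465 kip·ft

Tension: T = A_s f_y = 3.31 × 60 = 198.6 kips.
Try a within the flange: a = T/(0.85 f'_c b_f) = 198.6/(0.85 × 4 × 43) = 1.358 in.
Since a = 1.358 ≤ h_f = 4.2 in, the stress block lies entirely in the flange; analyse as a rectangular beam of width b_f.
M_n = T(d − a/2) = 198.6 × (28.8 − 0.679) = 5584.8 kip·in.
M_n = 5584.8/12 = 465.40 kip·ft.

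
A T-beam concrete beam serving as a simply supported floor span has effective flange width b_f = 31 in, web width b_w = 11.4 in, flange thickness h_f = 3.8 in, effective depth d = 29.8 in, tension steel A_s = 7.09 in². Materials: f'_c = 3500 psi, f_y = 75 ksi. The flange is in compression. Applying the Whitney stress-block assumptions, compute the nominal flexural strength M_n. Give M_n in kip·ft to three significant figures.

Tension: T = A_s f_y = 7.09 × 75 = 531.75 kips.
Try a within the flange: a = T/(0.85 f'_c b_f) = 531.75/(0.85 × 3.5 × 31) = 5.766 in.
a = 5.766 > h_f = 3.8 in: the block extends into the web. Split into flange-overhang and web parts.
C_f = 0.85 f'_c (b_f − b_w) h_f = 0.85 × 3.5 × (31 − 11.4) × 3.8 = 221.6 kips.
Remaining web compression depth: a_w = (T − C_f)/(0.85 f'_c b_w) = (531.75 − 221.6)/(0.85 × 3.5 × 11.4) = 9.145 in.
M_n = C_f(d − h_f/2) + (T − C_f)(d − a_w/2) = 221.6 × (29.8 − 1.9) + 310.15 × (29.8 − 4.5725) = 6182.6 + 7824.3 = 14006.9 kip·in.
M_n = 14006.9/12 = 1167.24 kip·ft.

M_n ≈ 1170 kip·ft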